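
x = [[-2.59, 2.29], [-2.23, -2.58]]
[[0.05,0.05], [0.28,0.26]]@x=[[-0.24, -0.01],[-1.31, -0.03]]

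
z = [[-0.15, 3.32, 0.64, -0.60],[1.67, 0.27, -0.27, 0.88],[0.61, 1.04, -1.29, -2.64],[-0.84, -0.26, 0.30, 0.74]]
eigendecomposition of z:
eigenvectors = [[0.71, 0.72, 0.47, -0.37],[0.37, -0.5, -0.34, 0.13],[0.49, 0.47, 0.82, -0.73],[-0.35, 0.12, 0.03, 0.56]]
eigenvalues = [2.3, -2.11, -1.46, 0.84]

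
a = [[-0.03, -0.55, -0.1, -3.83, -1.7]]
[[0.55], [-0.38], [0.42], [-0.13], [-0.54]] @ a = [[-0.02, -0.3, -0.06, -2.11, -0.94], [0.01, 0.21, 0.04, 1.46, 0.65], [-0.01, -0.23, -0.04, -1.61, -0.71], [0.0, 0.07, 0.01, 0.50, 0.22], [0.02, 0.30, 0.05, 2.07, 0.92]]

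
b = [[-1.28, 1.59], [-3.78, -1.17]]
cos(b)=[[1.86, 3.51],  [-8.35, 2.10]]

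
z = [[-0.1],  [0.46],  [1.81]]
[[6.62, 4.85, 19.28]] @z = [[36.47]]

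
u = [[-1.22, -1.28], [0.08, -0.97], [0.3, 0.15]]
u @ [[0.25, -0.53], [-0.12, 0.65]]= [[-0.15, -0.19], [0.14, -0.67], [0.06, -0.06]]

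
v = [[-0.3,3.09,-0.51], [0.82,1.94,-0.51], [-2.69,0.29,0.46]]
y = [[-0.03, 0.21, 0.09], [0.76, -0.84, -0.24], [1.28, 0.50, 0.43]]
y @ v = [[-0.06,0.34,-0.05],[-0.27,0.65,-0.07],[-1.13,5.05,-0.71]]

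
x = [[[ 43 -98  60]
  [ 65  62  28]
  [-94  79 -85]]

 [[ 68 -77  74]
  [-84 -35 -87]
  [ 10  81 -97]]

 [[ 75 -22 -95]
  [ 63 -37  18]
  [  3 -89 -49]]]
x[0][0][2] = 60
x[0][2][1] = 79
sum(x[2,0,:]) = -42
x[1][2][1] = 81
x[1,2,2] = -97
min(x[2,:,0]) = 3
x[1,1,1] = -35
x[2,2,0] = 3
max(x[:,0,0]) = 75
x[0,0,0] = 43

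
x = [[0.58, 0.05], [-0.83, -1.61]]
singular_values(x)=[1.84, 0.49]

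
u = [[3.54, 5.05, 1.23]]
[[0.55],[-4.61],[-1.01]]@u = [[1.95, 2.78, 0.68], [-16.32, -23.28, -5.67], [-3.58, -5.10, -1.24]]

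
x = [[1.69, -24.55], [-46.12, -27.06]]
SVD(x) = [[0.24, 0.97], [0.97, -0.24]] @ diag([54.797209711709, 21.497032535003164]) @ [[-0.81, -0.59],[0.59, -0.81]]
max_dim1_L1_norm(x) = 73.18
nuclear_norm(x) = 76.29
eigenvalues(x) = [23.91, -49.28]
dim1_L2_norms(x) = [24.61, 53.47]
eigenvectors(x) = [[0.74, 0.43], [-0.67, 0.90]]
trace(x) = -25.37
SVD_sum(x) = [[-10.55,-7.63], [-43.13,-31.2]] + [[12.24, -16.92],[-2.99, 4.14]]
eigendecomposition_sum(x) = [[16.65, -8.02],[-15.07, 7.26]] + [[-14.96, -16.53], [-31.05, -34.32]]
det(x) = -1177.98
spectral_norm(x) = 54.80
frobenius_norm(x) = 58.86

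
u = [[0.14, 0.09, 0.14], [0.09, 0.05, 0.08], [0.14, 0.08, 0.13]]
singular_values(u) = [0.33, 0.01, 0.0]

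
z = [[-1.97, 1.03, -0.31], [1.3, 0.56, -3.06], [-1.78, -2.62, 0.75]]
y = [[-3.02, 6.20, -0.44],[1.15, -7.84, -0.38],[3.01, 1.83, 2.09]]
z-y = [[1.05,-5.17,0.13],[0.15,8.40,-2.68],[-4.79,-4.45,-1.34]]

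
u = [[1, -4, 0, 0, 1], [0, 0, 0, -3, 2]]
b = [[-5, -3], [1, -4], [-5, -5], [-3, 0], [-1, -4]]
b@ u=[[-5, 20, 0, 9, -11], [1, -4, 0, 12, -7], [-5, 20, 0, 15, -15], [-3, 12, 0, 0, -3], [-1, 4, 0, 12, -9]]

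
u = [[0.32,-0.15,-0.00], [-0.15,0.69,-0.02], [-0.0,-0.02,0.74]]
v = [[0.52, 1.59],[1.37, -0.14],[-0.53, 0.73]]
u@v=[[-0.04,  0.53],  [0.88,  -0.35],  [-0.42,  0.54]]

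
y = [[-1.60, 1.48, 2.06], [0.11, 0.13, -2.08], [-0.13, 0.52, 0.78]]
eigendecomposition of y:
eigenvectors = [[1.00+0.00j, (-0.25+0.48j), -0.25-0.48j], [0j, -0.75+0.00j, (-0.75-0j)], [(0.06+0j), 0.08+0.36j, 0.08-0.36j]]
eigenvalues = [(-1.48+0j), (0.39+0.92j), (0.39-0.92j)]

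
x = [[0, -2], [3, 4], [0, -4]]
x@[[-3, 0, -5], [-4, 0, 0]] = [[8, 0, 0], [-25, 0, -15], [16, 0, 0]]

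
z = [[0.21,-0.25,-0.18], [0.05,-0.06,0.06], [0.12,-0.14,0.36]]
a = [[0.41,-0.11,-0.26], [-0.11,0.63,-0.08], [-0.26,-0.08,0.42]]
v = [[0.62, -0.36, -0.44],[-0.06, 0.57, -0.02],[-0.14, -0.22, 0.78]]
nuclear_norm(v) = 2.06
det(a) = 0.05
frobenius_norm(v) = 1.31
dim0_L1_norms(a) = [0.78, 0.82, 0.76]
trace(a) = 1.46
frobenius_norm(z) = 0.56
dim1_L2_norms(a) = [0.5, 0.64, 0.5]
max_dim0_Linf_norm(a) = 0.63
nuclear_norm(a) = 1.46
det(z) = -0.00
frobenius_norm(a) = 0.96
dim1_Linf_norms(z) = [0.25, 0.06, 0.36]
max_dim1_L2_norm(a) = 0.64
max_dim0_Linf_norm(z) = 0.36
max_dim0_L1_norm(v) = 1.24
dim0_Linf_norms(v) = [0.62, 0.57, 0.78]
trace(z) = 0.51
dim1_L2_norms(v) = [0.84, 0.57, 0.82]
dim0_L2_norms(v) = [0.64, 0.71, 0.9]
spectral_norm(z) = 0.41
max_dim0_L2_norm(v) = 0.9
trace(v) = 1.97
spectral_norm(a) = 0.69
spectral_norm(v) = 1.03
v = z + a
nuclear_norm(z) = 0.79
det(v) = 0.21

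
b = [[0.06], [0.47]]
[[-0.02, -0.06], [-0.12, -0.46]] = b @ [[-0.25, -0.97]]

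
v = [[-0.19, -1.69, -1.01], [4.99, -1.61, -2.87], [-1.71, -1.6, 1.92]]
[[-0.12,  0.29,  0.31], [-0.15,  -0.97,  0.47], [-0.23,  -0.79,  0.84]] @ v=[[0.94, -0.76, -0.12], [-5.62, 1.06, 3.84], [-5.33, 0.32, 4.11]]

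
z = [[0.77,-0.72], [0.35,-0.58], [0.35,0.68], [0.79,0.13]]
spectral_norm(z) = 1.35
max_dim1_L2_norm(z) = 1.05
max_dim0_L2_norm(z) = 1.21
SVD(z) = [[-0.78, -0.05], [-0.48, -0.21], [0.13, 0.75], [-0.38, 0.62]] @ diag([1.3489360889807587, 0.9881656884578085]) @ [[-0.76,0.65], [0.65,0.76]]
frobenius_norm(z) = 1.67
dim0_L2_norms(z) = [1.21, 1.16]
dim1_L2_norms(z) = [1.05, 0.68, 0.76, 0.8]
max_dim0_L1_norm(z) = 2.26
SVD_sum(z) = [[0.8, -0.69],  [0.49, -0.42],  [-0.13, 0.12],  [0.39, -0.34]] + [[-0.03,-0.03],[-0.14,-0.16],[0.48,0.56],[0.4,0.47]]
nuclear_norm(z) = 2.34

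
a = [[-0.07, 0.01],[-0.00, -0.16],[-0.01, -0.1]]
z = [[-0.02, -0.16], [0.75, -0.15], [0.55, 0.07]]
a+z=[[-0.09, -0.15], [0.75, -0.31], [0.54, -0.03]]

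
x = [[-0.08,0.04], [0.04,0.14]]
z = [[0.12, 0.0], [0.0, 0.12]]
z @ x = [[-0.01,  0.00], [0.0,  0.02]]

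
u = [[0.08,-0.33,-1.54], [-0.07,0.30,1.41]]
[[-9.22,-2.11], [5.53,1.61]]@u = [[-0.59, 2.41, 11.22], [0.33, -1.34, -6.25]]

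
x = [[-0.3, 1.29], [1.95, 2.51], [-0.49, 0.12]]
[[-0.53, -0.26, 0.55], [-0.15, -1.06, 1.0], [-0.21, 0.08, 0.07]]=x@[[0.35, -0.22, -0.03], [-0.33, -0.25, 0.42]]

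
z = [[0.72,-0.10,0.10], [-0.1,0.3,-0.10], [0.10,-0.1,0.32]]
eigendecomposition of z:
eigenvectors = [[0.93, -0.36, 0.02], [-0.25, -0.61, 0.75], [0.26, 0.70, 0.66]]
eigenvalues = [0.77, 0.36, 0.21]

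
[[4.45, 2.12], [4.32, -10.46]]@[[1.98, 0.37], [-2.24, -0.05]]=[[4.06, 1.54], [31.98, 2.12]]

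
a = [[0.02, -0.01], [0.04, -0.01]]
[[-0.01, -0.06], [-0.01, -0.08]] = a @ [[0.04, -1.36], [0.80, 2.80]]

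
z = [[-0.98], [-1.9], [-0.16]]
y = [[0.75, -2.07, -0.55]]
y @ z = [[3.29]]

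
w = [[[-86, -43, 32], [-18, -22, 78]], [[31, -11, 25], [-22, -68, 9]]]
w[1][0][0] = 31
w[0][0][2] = 32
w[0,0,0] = -86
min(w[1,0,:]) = -11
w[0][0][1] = -43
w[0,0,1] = -43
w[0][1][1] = -22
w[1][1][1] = -68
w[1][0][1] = -11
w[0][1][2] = 78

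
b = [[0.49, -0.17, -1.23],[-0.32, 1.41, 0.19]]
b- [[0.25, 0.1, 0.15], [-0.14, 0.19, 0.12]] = [[0.24, -0.27, -1.38],[-0.18, 1.22, 0.07]]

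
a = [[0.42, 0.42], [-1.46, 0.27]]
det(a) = 0.73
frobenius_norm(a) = 1.60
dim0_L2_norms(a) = [1.52, 0.5]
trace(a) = 0.69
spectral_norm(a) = 1.53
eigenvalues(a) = [(0.35+0.78j), (0.35-0.78j)]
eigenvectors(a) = [[(0.05+0.47j), 0.05-0.47j], [(-0.88+0j), -0.88-0.00j]]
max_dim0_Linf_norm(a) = 1.46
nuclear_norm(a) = 2.00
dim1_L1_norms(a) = [0.84, 1.73]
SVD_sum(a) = [[0.37, -0.04], [-1.47, 0.15]] + [[0.05, 0.46],  [0.01, 0.12]]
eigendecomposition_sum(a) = [[(0.21+0.37j), (0.21-0.09j)], [(-0.73+0.32j), (0.14+0.41j)]] + [[(0.21-0.37j),(0.21+0.09j)], [-0.73-0.32j,(0.14-0.41j)]]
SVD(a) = [[-0.24,0.97], [0.97,0.24]] @ diag([1.526692454067654, 0.47593082553337973]) @ [[-0.99, 0.10],[0.1, 0.99]]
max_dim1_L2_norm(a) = 1.48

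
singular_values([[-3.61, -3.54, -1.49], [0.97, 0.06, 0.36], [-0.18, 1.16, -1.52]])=[5.34, 1.96, 0.46]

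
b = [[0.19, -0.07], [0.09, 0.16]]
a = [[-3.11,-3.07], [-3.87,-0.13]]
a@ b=[[-0.87, -0.27], [-0.75, 0.25]]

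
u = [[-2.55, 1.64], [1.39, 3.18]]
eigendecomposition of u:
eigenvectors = [[-0.98,-0.26], [0.22,-0.97]]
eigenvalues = [-2.92, 3.55]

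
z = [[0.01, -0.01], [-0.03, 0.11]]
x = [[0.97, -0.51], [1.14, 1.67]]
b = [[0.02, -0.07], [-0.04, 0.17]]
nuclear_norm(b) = 0.19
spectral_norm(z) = 0.11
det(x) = 2.20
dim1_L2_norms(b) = [0.07, 0.17]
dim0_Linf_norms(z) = [0.03, 0.11]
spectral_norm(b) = 0.19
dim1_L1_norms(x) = [1.48, 2.81]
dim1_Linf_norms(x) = [0.97, 1.67]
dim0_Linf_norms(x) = [1.14, 1.67]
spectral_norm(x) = 2.03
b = x @ z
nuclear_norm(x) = 3.11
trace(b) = 0.19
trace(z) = 0.12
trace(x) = 2.64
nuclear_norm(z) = 0.12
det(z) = 0.00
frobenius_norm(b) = 0.19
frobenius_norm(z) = 0.11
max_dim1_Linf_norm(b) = 0.17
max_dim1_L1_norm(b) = 0.21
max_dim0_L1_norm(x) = 2.18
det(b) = 0.00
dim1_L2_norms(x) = [1.1, 2.02]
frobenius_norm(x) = 2.30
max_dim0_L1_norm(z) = 0.12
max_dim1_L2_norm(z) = 0.11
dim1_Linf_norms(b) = [0.07, 0.17]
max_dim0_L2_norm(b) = 0.18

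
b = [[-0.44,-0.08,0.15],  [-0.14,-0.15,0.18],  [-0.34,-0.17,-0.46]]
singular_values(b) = [0.64, 0.48, 0.12]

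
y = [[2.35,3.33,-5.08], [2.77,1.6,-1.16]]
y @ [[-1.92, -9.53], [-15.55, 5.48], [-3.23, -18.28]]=[[-39.89, 88.72], [-26.45, 3.57]]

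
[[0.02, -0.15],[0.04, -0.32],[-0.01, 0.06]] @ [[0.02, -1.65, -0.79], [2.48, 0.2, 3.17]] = [[-0.37,-0.06,-0.49], [-0.79,-0.13,-1.05], [0.15,0.03,0.2]]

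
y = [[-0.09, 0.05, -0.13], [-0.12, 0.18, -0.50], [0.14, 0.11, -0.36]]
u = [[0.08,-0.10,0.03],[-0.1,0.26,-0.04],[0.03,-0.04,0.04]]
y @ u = [[-0.02, 0.03, -0.01], [-0.04, 0.08, -0.03], [-0.01, 0.03, -0.01]]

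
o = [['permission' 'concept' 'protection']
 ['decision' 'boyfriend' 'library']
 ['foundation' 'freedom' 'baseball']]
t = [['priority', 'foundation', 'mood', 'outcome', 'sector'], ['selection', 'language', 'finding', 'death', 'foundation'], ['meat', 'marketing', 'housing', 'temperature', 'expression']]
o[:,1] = ['concept', 'boyfriend', 'freedom']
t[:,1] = ['foundation', 'language', 'marketing']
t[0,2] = 'mood'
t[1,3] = 'death'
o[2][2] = 'baseball'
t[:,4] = ['sector', 'foundation', 'expression']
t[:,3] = ['outcome', 'death', 'temperature']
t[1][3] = 'death'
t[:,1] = ['foundation', 'language', 'marketing']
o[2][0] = 'foundation'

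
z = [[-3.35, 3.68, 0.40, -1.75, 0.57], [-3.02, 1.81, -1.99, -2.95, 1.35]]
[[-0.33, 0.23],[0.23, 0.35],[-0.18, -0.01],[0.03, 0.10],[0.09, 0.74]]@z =[[0.41, -0.80, -0.59, -0.1, 0.12],[-1.83, 1.48, -0.60, -1.44, 0.60],[0.63, -0.68, -0.05, 0.34, -0.12],[-0.4, 0.29, -0.19, -0.35, 0.15],[-2.54, 1.67, -1.44, -2.34, 1.05]]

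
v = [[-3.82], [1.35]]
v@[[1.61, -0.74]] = [[-6.15, 2.83], [2.17, -1.00]]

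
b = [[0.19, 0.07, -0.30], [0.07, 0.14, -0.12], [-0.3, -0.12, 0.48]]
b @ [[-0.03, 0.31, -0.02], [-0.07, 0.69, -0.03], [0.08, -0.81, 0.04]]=[[-0.03, 0.35, -0.02],[-0.02, 0.22, -0.01],[0.06, -0.56, 0.03]]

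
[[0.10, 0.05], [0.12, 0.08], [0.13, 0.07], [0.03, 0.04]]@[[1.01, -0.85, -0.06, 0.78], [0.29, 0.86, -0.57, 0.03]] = [[0.12, -0.04, -0.03, 0.08], [0.14, -0.03, -0.05, 0.10], [0.15, -0.05, -0.05, 0.1], [0.04, 0.01, -0.02, 0.02]]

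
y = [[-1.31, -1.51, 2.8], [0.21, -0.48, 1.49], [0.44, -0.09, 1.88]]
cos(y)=[[-0.03, -0.98, 0.38], [-0.09, 1.06, -0.92], [-0.06, 0.29, -0.62]]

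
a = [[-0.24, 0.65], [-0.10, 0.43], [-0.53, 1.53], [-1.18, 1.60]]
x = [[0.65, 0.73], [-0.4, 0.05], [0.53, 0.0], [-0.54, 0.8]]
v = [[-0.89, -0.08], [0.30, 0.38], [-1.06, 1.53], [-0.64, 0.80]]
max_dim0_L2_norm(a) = 2.35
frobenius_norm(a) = 2.69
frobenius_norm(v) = 2.36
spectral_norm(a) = 2.66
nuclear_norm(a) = 3.07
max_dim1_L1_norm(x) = 1.38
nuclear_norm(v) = 3.07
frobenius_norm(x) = 1.53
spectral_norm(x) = 1.09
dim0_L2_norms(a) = [1.32, 2.35]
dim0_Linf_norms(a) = [1.18, 1.6]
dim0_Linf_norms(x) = [0.65, 0.8]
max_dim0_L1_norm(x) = 2.12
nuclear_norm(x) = 2.16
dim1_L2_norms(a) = [0.69, 0.44, 1.62, 1.99]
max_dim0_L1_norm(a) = 4.21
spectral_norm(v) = 2.18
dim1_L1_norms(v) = [0.97, 0.68, 2.59, 1.44]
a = x + v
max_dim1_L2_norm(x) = 0.98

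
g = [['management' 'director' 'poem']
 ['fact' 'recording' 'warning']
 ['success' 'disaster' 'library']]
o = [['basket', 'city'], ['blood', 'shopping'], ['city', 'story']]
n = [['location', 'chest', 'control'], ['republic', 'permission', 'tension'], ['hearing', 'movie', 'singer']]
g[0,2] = 'poem'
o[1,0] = 'blood'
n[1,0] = 'republic'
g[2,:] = ['success', 'disaster', 'library']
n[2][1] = 'movie'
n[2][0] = 'hearing'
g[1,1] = 'recording'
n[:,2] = ['control', 'tension', 'singer']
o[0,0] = 'basket'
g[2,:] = ['success', 'disaster', 'library']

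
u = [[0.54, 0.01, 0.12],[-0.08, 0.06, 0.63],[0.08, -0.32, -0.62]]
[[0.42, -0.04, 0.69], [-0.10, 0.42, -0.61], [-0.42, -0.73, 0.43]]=u @ [[0.80,-0.22,1.45], [2.01,1.21,0.64], [-0.25,0.53,-0.84]]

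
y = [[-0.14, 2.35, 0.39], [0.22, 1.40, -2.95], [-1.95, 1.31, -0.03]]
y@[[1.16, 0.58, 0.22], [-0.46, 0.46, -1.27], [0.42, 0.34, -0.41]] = [[-1.08, 1.13, -3.18],[-1.63, -0.23, -0.52],[-2.88, -0.54, -2.08]]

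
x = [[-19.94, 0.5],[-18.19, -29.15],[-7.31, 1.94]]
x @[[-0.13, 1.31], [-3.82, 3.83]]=[[0.68, -24.21], [113.72, -135.47], [-6.46, -2.15]]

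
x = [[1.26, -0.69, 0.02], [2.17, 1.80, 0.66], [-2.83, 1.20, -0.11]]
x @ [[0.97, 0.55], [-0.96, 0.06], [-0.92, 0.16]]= [[1.87, 0.65], [-0.23, 1.41], [-3.8, -1.50]]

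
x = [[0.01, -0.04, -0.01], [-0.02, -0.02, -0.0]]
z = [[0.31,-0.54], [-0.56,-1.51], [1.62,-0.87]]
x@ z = [[0.01, 0.06],[0.01, 0.04]]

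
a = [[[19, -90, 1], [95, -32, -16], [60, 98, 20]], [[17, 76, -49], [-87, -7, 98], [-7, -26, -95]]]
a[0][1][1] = -32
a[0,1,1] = -32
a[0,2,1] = 98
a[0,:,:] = [[19, -90, 1], [95, -32, -16], [60, 98, 20]]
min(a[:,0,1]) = -90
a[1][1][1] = -7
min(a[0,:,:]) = -90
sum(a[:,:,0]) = 97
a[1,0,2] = -49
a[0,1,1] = -32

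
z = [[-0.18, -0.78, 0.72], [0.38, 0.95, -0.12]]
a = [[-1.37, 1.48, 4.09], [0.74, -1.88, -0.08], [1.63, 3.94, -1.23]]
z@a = [[0.84, 4.04, -1.56],[-0.01, -1.70, 1.63]]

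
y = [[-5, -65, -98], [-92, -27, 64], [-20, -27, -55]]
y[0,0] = -5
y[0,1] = -65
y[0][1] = -65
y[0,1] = -65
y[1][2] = 64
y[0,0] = -5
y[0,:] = [-5, -65, -98]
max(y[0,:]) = -5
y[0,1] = -65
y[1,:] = [-92, -27, 64]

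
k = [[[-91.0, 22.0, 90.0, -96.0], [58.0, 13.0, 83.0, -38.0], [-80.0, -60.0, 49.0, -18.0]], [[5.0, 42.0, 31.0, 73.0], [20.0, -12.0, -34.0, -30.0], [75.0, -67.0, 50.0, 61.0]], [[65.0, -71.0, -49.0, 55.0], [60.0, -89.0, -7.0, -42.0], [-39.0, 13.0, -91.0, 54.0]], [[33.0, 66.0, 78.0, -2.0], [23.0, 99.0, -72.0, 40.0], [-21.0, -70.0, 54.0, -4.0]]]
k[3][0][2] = 78.0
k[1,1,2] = -34.0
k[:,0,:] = [[-91.0, 22.0, 90.0, -96.0], [5.0, 42.0, 31.0, 73.0], [65.0, -71.0, -49.0, 55.0], [33.0, 66.0, 78.0, -2.0]]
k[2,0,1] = -71.0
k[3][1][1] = 99.0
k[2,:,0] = [65.0, 60.0, -39.0]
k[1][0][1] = 42.0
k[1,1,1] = -12.0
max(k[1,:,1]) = 42.0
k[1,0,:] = [5.0, 42.0, 31.0, 73.0]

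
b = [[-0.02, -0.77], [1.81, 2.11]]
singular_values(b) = [2.85, 0.47]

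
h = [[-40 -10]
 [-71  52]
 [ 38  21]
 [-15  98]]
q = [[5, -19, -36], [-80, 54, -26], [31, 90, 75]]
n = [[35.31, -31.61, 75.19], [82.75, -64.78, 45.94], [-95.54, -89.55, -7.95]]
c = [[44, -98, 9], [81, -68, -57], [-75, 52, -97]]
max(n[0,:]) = 75.19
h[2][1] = 21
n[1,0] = 82.75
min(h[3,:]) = -15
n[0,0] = 35.31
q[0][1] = -19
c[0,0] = 44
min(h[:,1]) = -10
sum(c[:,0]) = 50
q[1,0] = -80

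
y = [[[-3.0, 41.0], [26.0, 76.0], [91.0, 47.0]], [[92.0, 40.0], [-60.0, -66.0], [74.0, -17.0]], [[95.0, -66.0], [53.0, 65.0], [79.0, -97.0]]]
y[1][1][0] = -60.0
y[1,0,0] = 92.0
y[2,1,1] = 65.0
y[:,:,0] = [[-3.0, 26.0, 91.0], [92.0, -60.0, 74.0], [95.0, 53.0, 79.0]]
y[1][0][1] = 40.0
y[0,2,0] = 91.0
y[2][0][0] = 95.0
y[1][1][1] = -66.0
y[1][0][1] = 40.0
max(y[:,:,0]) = 95.0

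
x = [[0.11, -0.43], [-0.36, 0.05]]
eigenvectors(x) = [[0.76, 0.71],[-0.65, 0.7]]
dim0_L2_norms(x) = [0.38, 0.43]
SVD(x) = [[0.86, -0.52], [-0.52, -0.86]] @ diag([0.4834588483384099, 0.3088163563726803]) @ [[0.58, -0.82], [0.82, 0.58]]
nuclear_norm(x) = 0.79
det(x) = -0.15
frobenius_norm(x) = 0.57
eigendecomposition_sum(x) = [[0.26, -0.26], [-0.22, 0.22]] + [[-0.15, -0.17], [-0.14, -0.17]]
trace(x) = 0.16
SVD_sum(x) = [[0.24, -0.34], [-0.14, 0.2]] + [[-0.13, -0.09], [-0.22, -0.15]]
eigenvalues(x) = [0.47, -0.31]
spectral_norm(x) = 0.48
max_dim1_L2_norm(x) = 0.44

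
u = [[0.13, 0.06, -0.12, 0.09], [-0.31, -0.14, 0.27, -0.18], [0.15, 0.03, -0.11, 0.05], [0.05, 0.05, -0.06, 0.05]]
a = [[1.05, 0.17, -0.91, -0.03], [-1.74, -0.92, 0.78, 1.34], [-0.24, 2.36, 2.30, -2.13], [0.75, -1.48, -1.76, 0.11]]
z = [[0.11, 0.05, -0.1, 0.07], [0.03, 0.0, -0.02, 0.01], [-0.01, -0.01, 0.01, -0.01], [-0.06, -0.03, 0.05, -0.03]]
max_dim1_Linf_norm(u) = 0.31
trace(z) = 0.09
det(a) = -0.04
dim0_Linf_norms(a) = [1.74, 2.36, 2.3, 2.13]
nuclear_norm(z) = 0.22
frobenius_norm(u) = 0.56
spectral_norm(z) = 0.20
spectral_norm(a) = 4.53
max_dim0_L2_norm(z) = 0.13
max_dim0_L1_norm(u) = 0.64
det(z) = 0.00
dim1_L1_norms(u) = [0.4, 0.9, 0.34, 0.21]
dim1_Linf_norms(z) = [0.11, 0.03, 0.01, 0.06]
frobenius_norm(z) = 0.20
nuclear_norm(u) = 0.62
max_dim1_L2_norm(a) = 3.93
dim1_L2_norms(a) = [1.4, 2.51, 3.93, 2.42]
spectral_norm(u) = 0.56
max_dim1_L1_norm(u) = 0.9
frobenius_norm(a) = 5.44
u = a @ z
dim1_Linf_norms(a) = [1.05, 1.74, 2.36, 1.76]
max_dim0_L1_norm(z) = 0.21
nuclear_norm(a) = 8.19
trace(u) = -0.07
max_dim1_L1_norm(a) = 7.03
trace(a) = 2.54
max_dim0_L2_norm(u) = 0.37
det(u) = 0.00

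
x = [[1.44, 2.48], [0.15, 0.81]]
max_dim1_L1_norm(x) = 3.92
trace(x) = 2.25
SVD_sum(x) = [[1.38,  2.51], [0.38,  0.69]] + [[0.06, -0.03], [-0.23, 0.12]]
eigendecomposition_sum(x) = [[1.32, 3.27], [0.2, 0.49]] + [[0.12, -0.79],[-0.05, 0.32]]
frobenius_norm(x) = 2.98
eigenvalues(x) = [1.81, 0.44]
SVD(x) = [[-0.96,-0.26], [-0.26,0.96]] @ diag([2.9717234422814642, 0.267319626280607]) @ [[-0.48, -0.88], [-0.88, 0.48]]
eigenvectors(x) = [[0.99, -0.93], [0.15, 0.37]]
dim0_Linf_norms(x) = [1.44, 2.48]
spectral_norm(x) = 2.97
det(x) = 0.79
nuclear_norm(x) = 3.24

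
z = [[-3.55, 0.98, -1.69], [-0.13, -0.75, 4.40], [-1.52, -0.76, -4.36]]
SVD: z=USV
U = [[-0.43, -0.86, -0.27], [0.6, -0.50, 0.63], [-0.67, 0.11, 0.73]]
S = [6.79, 3.24, 1.31]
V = [[0.36, -0.05, 0.93], [0.91, -0.17, -0.37], [-0.18, -0.98, 0.01]]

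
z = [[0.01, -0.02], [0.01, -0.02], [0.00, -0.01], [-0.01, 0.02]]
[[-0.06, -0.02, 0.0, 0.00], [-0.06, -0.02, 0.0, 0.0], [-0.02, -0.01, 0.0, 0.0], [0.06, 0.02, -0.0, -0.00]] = z @ [[-2.38,-0.84,0.12,0.02], [1.87,0.66,-0.1,-0.01]]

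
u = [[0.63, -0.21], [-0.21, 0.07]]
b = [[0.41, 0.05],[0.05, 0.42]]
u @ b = [[0.25, -0.06], [-0.08, 0.02]]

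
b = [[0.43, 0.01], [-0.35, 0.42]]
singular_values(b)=[0.63, 0.29]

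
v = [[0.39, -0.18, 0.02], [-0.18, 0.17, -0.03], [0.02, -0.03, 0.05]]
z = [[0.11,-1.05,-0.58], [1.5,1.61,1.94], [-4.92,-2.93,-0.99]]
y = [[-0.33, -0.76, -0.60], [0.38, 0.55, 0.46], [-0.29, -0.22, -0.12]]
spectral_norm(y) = 1.35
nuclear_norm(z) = 8.72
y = v @ z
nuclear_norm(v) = 0.61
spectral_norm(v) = 0.49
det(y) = 0.01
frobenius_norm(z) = 6.62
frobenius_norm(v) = 0.50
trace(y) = 0.10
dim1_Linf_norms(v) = [0.39, 0.18, 0.05]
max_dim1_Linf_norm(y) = 0.76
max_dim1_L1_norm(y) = 1.69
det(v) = 0.00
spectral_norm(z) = 6.36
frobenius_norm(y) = 1.36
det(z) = 6.87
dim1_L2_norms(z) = [1.2, 2.93, 5.81]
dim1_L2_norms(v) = [0.43, 0.25, 0.06]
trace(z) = 0.73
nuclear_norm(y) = 1.58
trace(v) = 0.61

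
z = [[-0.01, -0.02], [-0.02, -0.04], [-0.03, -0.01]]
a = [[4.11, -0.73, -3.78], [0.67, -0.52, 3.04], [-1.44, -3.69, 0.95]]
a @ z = [[0.09, -0.02], [-0.09, -0.02], [0.06, 0.17]]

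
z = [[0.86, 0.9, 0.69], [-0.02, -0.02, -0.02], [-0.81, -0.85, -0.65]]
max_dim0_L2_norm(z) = 1.24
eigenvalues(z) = [0.21, -0.02, 0.0]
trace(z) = 0.19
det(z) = -0.00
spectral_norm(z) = 1.96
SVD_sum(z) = [[0.86, 0.90, 0.69], [-0.02, -0.02, -0.02], [-0.81, -0.85, -0.65]] + [[-0.00, -0.00, 0.00],  [0.00, 0.00, -0.0],  [-0.00, -0.00, 0.0]] + [[0.00,-0.0,-0.0], [0.0,-0.0,-0.0], [0.0,-0.0,-0.0]]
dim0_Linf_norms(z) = [0.86, 0.9, 0.69]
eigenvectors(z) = [[-0.73, -0.71, 0.61], [0.0, 0.16, -0.76], [0.69, 0.69, 0.23]]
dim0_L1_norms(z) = [1.69, 1.77, 1.36]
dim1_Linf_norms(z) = [0.9, 0.02, 0.85]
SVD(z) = [[-0.73, 0.12, 0.68], [0.02, -0.98, 0.2], [0.69, 0.15, 0.71]] @ diag([1.9565233316978528, 0.00391973913123859, 0.0010431524710497]) @ [[-0.60, -0.63, -0.48], [-0.16, -0.50, 0.85], [0.78, -0.59, -0.2]]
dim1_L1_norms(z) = [2.45, 0.06, 2.31]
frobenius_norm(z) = 1.96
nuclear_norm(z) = 1.96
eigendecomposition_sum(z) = [[0.80,  0.83,  0.62], [-0.00,  -0.00,  -0.0], [-0.75,  -0.78,  -0.59]] + [[0.06, 0.07, 0.07],[-0.01, -0.02, -0.01],[-0.06, -0.07, -0.06]] + [[0.0, -0.00, 0.00], [-0.00, 0.00, -0.0], [0.00, -0.00, 0.0]]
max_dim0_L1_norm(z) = 1.77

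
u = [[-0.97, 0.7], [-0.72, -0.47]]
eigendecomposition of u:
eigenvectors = [[(-0.25+0.66j), (-0.25-0.66j)], [-0.71+0.00j, -0.71-0.00j]]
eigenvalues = [(-0.72+0.66j), (-0.72-0.66j)]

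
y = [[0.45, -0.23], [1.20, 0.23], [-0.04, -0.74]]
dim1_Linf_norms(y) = [0.45, 1.2, 0.74]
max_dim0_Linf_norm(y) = 1.2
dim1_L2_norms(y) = [0.51, 1.22, 0.74]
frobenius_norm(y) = 1.52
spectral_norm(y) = 1.30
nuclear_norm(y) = 2.08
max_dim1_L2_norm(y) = 1.22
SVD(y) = [[-0.31, 0.40], [-0.94, 0.01], [0.14, 0.92]] @ diag([1.2975906978293401, 0.7834273296909968]) @ [[-0.98,  -0.19], [0.19,  -0.98]]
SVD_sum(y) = [[0.39,0.08], [1.2,0.24], [-0.18,-0.03]] + [[0.06, -0.31], [0.00, -0.01], [0.14, -0.71]]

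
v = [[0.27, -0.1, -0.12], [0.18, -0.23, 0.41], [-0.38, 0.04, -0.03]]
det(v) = 0.022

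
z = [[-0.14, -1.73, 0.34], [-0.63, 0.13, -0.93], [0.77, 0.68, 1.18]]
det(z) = -0.337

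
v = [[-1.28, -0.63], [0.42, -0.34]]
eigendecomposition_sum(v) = [[-0.64-0.81j, (-0.32-1.22j)], [0.21+0.81j, -0.17+1.02j]] + [[-0.64+0.81j,  -0.32+1.22j], [0.21-0.81j,  (-0.17-1.02j)]]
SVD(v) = [[-0.98, 0.18], [0.18, 0.98]] @ diag([1.4468449543129103, 0.4836731108706301]) @ [[0.92, 0.39], [0.39, -0.92]]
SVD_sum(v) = [[-1.31,-0.55], [0.24,0.10]] + [[0.03, -0.08], [0.18, -0.44]]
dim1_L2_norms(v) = [1.43, 0.54]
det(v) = 0.70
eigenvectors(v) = [[0.77+0.00j, (0.77-0j)], [(-0.58-0.26j), (-0.58+0.26j)]]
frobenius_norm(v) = 1.53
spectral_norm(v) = 1.45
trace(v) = -1.62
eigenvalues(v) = [(-0.81+0.21j), (-0.81-0.21j)]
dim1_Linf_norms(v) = [1.28, 0.42]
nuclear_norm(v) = 1.93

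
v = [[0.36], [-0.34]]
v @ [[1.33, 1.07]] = [[0.48, 0.39],[-0.45, -0.36]]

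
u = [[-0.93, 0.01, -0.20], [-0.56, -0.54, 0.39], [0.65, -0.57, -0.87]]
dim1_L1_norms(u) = [1.14, 1.49, 2.09]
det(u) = -0.78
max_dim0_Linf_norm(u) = 0.93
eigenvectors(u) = [[-0.65+0.00j, 0.10-0.22j, (0.1+0.22j)], [-0.75+0.00j, (0.35+0.51j), 0.35-0.51j], [(-0.12+0j), (-0.75+0j), (-0.75-0j)]]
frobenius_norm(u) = 1.78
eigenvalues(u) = [(-0.96+0j), (-0.69+0.58j), (-0.69-0.58j)]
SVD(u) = [[-0.48, 0.61, -0.63], [-0.42, 0.47, 0.78], [0.77, 0.64, 0.03]] @ diag([1.4103952547608194, 0.8890448042238468, 0.6220808319107284]) @ [[0.84, -0.16, -0.52],[-0.47, -0.69, -0.55],[0.27, -0.71, 0.65]]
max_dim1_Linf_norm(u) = 0.93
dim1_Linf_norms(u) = [0.93, 0.56, 0.87]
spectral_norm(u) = 1.41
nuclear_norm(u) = 2.92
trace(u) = -2.34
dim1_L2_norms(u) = [0.95, 0.87, 1.23]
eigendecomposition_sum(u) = [[-0.61+0.00j, -0.27+0.00j, (-0.2+0j)],[-0.71+0.00j, -0.31+0.00j, -0.24+0.00j],[(-0.11+0j), -0.05+0.00j, (-0.04+0j)]] + [[-0.16+0.06j, (0.14-0.03j), -0.15j], [(0.07-0.43j), -0.11+0.34j, 0.31+0.20j], [0.38+0.37j, -0.26-0.35j, (-0.42+0.18j)]] + [[-0.16-0.06j, (0.14+0.03j), 0.15j],[(0.07+0.43j), -0.11-0.34j, (0.31-0.2j)],[(0.38-0.37j), (-0.26+0.35j), (-0.42-0.18j)]]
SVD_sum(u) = [[-0.57, 0.1, 0.35], [-0.49, 0.09, 0.31], [0.91, -0.17, -0.57]] + [[-0.26, -0.37, -0.30],[-0.2, -0.29, -0.23],[-0.27, -0.39, -0.31]] + [[-0.11, 0.28, -0.25], [0.13, -0.34, 0.31], [0.0, -0.01, 0.01]]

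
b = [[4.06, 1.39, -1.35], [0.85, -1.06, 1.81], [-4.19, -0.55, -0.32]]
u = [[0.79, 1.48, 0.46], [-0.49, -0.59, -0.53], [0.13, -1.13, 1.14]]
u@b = [[2.54, -0.72, 1.47], [-0.27, 0.24, -0.24], [-5.21, 0.75, -2.59]]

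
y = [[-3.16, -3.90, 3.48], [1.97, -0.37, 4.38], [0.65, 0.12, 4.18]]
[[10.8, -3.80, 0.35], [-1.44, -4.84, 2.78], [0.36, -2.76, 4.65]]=y @ [[-1.78, -1.01, -0.95], [-0.98, 1.31, 1.76], [0.39, -0.54, 1.21]]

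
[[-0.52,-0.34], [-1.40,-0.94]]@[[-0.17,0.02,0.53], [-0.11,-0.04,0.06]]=[[0.13, 0.00, -0.3], [0.34, 0.01, -0.80]]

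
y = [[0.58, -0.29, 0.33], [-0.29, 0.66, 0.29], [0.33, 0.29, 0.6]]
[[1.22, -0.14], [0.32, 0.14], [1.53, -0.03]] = y @ [[1.42, 1.05], [0.42, 1.21], [1.57, -1.21]]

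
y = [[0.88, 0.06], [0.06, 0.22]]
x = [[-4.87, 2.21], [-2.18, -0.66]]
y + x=[[-3.99, 2.27], [-2.12, -0.44]]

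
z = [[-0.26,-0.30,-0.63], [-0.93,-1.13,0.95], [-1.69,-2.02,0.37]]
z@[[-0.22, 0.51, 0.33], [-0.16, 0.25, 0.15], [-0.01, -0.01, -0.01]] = [[0.11, -0.20, -0.12], [0.38, -0.77, -0.49], [0.69, -1.37, -0.86]]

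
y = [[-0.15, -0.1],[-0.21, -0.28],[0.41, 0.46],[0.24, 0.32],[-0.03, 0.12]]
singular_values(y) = [0.83, 0.12]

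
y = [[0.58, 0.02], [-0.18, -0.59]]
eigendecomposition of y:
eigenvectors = [[0.99, -0.02], [-0.15, 1.0]]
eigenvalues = [0.58, -0.59]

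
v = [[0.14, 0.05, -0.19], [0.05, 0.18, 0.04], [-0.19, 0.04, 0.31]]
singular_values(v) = [0.43, 0.2, 0.01]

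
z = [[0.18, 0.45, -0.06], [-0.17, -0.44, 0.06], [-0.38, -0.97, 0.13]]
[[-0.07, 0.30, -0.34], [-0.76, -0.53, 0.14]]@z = [[0.07,0.17,-0.02],[-0.10,-0.24,0.03]]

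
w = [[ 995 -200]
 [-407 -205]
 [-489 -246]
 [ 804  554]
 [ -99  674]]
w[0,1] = -200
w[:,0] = [995, -407, -489, 804, -99]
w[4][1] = 674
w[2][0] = -489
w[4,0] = -99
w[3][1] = 554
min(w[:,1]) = -246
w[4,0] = -99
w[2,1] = -246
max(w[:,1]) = 674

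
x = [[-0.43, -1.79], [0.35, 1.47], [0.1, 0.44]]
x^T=[[-0.43, 0.35, 0.1], [-1.79, 1.47, 0.44]]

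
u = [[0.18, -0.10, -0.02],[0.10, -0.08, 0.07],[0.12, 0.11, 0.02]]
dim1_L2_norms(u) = [0.21, 0.15, 0.16]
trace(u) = 0.12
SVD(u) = [[-0.80, -0.2, -0.56], [-0.52, -0.24, 0.82], [-0.3, 0.95, 0.09]] @ diag([0.24969648836228756, 0.1536286745732213, 0.07106260654111468]) @ [[-0.93,0.36,-0.1], [0.35,0.93,0.04], [-0.11,-0.00,0.99]]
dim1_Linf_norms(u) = [0.18, 0.1, 0.12]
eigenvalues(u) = [(0.12+0.09j), (0.12-0.09j), (-0.12+0j)]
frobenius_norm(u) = 0.30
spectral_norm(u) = 0.25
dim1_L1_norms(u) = [0.3, 0.25, 0.25]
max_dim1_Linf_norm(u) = 0.18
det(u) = -0.00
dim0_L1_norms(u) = [0.4, 0.29, 0.11]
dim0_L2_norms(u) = [0.24, 0.17, 0.08]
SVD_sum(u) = [[0.19,-0.07,0.02], [0.12,-0.05,0.01], [0.07,-0.03,0.01]] + [[-0.01, -0.03, -0.0], [-0.01, -0.03, -0.0], [0.05, 0.14, 0.01]] + [[0.0, 0.00, -0.04], [-0.01, -0.0, 0.06], [-0.00, -0.0, 0.01]]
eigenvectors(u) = [[(0.25+0.47j), (0.25-0.47j), (-0.18+0j)], [(0.41+0.06j), (0.41-0.06j), (-0.7+0j)], [(0.74+0j), (0.74-0j), (0.69+0j)]]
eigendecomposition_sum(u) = [[(0.09+0.01j),-0.04+0.03j,(-0.02+0.03j)], [(0.04-0.05j),0.00+0.04j,(0.01+0.03j)], [(0.07-0.1j),(0.01+0.07j),0.03+0.04j]] + [[(0.09-0.01j),(-0.04-0.03j),-0.02-0.03j],  [(0.04+0.05j),0.00-0.04j,0.01-0.03j],  [(0.07+0.1j),0.01-0.07j,0.03-0.04j]] + [[0.00-0.00j, -0.02+0.00j, 0.01-0.00j], [(0.01-0j), (-0.08+0j), 0.04-0.00j], [-0.01+0.00j, (0.08-0j), -0.04+0.00j]]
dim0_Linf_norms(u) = [0.18, 0.11, 0.07]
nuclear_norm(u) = 0.47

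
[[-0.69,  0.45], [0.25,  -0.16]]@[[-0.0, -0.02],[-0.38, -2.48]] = [[-0.17, -1.10], [0.06, 0.39]]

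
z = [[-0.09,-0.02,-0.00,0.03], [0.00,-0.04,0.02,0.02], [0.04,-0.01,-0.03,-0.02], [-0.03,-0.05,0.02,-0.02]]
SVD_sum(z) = [[-0.08, -0.03, 0.02, 0.02], [-0.02, -0.01, 0.0, 0.01], [0.04, 0.01, -0.01, -0.01], [-0.04, -0.01, 0.01, 0.01]] + [[-0.01, 0.02, -0.0, 0.01],[0.01, -0.03, 0.01, -0.01],[0.01, -0.02, 0.0, -0.01],[0.01, -0.04, 0.01, -0.01]] + [[-0.00, -0.00, -0.01, -0.01], [0.01, 0.0, 0.02, 0.02], [-0.01, -0.00, -0.01, -0.01], [-0.00, -0.00, -0.01, -0.01]] + [[0.00,-0.0,-0.01,0.01], [0.00,-0.00,-0.01,0.01], [0.0,-0.01,-0.01,0.01], [-0.0,0.00,0.01,-0.01]]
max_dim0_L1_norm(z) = 0.16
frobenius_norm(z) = 0.14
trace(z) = -0.18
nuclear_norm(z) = 0.24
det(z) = 0.00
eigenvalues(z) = [(-0.05+0j), (-0.05-0j), (-0.04+0.03j), (-0.04-0.03j)]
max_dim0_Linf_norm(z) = 0.09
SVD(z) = [[-0.82, 0.31, -0.27, -0.39], [-0.20, -0.53, 0.67, -0.48], [0.38, -0.31, -0.59, -0.64], [-0.37, -0.72, -0.36, 0.46]] @ diag([0.11393127377875953, 0.06267904163990923, 0.03606676235051904, 0.02811034058497044]) @ [[0.88, 0.35, -0.20, -0.25], [-0.31, 0.86, -0.25, 0.31], [0.32, 0.06, 0.67, 0.67], [-0.17, 0.36, 0.67, -0.62]]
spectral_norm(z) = 0.11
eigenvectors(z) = [[-0.58+0.05j,-0.58-0.05j,(0.38-0.06j),(0.38+0.06j)], [0.14+0.02j,(0.14-0.02j),0.06-0.49j,(0.06+0.49j)], [0.52+0.01j,(0.52-0.01j),0.08+0.02j,0.08-0.02j], [(-0.61+0j),(-0.61-0j),0.78+0.00j,(0.78-0j)]]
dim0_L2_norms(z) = [0.1, 0.07, 0.04, 0.05]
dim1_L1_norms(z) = [0.14, 0.08, 0.1, 0.12]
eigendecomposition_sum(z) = [[(-0.05-0.28j), 0.01+0.03j, (-0-0.15j), 0.02+0.15j],[(-0.01+0.07j), 0.00-0.01j, (-0.01+0.03j), 0.00-0.04j],[(0.02+0.25j), (-0-0.02j), -0.01+0.13j, -0.01-0.13j],[(-0.03-0.3j), 0.03j, (0.01-0.16j), 0.01+0.16j]] + [[-0.05+0.28j, 0.01-0.03j, (-0+0.15j), (0.02-0.15j)], [(-0.01-0.07j), 0.00+0.01j, (-0.01-0.03j), 0.00+0.04j], [(0.02-0.25j), (-0+0.02j), (-0.01-0.13j), (-0.01+0.13j)], [-0.03+0.30j, 0.00-0.03j, (0.01+0.16j), 0.01-0.16j]] + [[(0.01+0j), (-0.02-0.01j), 0.01j, (-0.01+0.01j)], [(0.01-0.01j), (-0.02+0.02j), (0.02+0j), 0.01+0.02j], [0j, -0.00-0.00j, (-0+0j), -0.00+0.00j], [0.01+0.01j, -0.03-0.03j, -0.00+0.03j, (-0.02+0.01j)]] + [[(0.01-0j), -0.02+0.01j, -0.01j, (-0.01-0.01j)], [(0.01+0.01j), (-0.02-0.02j), (0.02-0j), (0.01-0.02j)], [-0j, (-0+0j), (-0-0j), -0.00-0.00j], [(0.01-0.01j), (-0.03+0.03j), (-0-0.03j), (-0.02-0.01j)]]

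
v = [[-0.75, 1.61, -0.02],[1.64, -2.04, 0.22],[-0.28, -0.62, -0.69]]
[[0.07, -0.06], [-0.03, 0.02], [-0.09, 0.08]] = v@[[0.08, -0.07], [0.08, -0.07], [0.02, -0.02]]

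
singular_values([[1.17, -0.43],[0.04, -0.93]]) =[1.33, 0.8]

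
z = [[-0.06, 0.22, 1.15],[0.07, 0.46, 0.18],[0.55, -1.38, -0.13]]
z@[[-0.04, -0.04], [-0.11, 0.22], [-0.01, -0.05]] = [[-0.03,-0.01], [-0.06,0.09], [0.13,-0.32]]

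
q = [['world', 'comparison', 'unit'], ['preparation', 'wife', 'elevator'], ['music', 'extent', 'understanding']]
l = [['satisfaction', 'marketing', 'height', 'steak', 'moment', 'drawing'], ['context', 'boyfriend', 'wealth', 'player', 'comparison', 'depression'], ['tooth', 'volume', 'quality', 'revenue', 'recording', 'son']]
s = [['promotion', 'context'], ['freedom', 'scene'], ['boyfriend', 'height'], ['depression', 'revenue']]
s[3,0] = 'depression'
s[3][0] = 'depression'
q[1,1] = 'wife'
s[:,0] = ['promotion', 'freedom', 'boyfriend', 'depression']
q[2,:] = ['music', 'extent', 'understanding']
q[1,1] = 'wife'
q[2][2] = 'understanding'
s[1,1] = 'scene'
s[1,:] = ['freedom', 'scene']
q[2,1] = 'extent'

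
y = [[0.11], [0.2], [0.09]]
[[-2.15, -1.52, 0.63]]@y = [[-0.48]]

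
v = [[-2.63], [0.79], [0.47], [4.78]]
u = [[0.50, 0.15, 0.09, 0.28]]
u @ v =[[0.18]]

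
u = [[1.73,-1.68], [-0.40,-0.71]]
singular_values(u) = [2.42, 0.78]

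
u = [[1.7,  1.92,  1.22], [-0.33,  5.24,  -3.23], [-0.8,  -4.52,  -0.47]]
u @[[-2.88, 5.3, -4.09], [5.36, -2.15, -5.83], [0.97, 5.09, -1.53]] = [[6.58,  11.09,  -20.01], [25.9,  -29.46,  -24.26], [-22.38,  3.09,  30.34]]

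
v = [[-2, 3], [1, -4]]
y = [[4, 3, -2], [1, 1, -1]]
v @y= [[-5, -3, 1], [0, -1, 2]]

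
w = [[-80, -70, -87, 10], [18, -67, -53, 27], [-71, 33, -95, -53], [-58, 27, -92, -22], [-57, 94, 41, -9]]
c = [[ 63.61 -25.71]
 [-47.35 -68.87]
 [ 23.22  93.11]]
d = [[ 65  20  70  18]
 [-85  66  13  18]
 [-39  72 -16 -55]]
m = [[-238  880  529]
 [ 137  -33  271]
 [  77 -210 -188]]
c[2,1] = 93.11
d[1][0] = -85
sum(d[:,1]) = 158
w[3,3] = -22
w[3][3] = -22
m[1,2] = 271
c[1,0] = -47.35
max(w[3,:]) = 27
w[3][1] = 27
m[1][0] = 137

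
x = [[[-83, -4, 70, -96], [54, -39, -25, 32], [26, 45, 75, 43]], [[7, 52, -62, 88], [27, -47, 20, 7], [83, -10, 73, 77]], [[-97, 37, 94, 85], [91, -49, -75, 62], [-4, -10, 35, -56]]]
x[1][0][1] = 52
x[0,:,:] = [[-83, -4, 70, -96], [54, -39, -25, 32], [26, 45, 75, 43]]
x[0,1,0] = 54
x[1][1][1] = -47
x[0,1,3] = 32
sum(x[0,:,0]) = -3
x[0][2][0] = 26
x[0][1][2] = -25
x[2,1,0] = 91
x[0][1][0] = 54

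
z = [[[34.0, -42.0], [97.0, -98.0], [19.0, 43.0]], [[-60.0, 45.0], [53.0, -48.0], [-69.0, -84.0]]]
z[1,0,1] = 45.0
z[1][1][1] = -48.0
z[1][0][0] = -60.0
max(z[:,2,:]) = 43.0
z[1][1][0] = 53.0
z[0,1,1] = -98.0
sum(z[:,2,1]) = -41.0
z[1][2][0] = -69.0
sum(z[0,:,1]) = -97.0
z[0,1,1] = -98.0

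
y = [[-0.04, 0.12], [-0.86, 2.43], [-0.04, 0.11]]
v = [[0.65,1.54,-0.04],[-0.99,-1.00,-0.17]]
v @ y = [[-1.35, 3.82], [0.91, -2.57]]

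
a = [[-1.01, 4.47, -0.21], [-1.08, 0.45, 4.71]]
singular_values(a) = [4.98, 4.45]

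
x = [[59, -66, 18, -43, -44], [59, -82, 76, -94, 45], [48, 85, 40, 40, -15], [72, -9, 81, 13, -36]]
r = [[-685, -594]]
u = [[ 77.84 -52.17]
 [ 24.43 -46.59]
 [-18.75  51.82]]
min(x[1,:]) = -94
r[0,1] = -594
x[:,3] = [-43, -94, 40, 13]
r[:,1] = [-594]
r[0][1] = -594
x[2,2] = 40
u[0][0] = 77.84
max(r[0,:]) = -594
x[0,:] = [59, -66, 18, -43, -44]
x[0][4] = -44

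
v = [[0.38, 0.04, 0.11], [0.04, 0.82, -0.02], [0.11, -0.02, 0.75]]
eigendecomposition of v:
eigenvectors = [[-0.96, 0.28, -0.04], [0.09, 0.19, -0.98], [0.27, 0.94, 0.2]]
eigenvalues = [0.35, 0.78, 0.83]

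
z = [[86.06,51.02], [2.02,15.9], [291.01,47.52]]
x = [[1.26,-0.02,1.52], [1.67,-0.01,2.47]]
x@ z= [[550.73, 136.2], [862.49, 202.42]]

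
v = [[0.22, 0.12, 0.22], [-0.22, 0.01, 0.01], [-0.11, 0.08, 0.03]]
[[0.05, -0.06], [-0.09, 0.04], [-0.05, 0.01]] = v @ [[0.39,-0.17], [0.02,-0.08], [-0.19,-0.04]]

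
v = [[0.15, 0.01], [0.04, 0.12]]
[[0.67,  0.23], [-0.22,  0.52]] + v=[[0.82, 0.24],[-0.18, 0.64]]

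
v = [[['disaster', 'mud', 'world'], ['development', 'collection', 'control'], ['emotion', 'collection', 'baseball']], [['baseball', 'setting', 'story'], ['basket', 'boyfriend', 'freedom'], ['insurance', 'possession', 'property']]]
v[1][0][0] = 'baseball'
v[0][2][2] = 'baseball'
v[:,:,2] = [['world', 'control', 'baseball'], ['story', 'freedom', 'property']]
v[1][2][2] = 'property'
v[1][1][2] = 'freedom'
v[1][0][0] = 'baseball'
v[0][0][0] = 'disaster'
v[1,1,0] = 'basket'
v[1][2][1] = 'possession'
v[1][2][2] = 'property'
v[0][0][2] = 'world'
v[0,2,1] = 'collection'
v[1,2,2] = 'property'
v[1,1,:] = ['basket', 'boyfriend', 'freedom']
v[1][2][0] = 'insurance'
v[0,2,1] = 'collection'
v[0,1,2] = 'control'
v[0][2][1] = 'collection'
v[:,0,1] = ['mud', 'setting']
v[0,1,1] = 'collection'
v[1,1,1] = 'boyfriend'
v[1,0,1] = 'setting'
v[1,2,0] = 'insurance'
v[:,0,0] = ['disaster', 'baseball']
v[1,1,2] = 'freedom'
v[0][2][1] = 'collection'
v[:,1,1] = ['collection', 'boyfriend']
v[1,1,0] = 'basket'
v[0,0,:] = ['disaster', 'mud', 'world']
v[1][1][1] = 'boyfriend'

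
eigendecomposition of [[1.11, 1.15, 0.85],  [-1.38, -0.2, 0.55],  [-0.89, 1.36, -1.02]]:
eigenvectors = [[0.68+0.00j, 0.68-0.00j, (-0.09+0j)], [-0.17+0.54j, -0.17-0.54j, -0.44+0.00j], [-0.07+0.47j, -0.07-0.47j, 0.89+0.00j]]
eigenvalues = [(0.75+1.51j), (0.75-1.51j), (-1.6+0j)]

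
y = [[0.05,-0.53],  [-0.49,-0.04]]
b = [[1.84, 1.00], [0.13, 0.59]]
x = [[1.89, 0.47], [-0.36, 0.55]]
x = b + y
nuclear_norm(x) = 2.58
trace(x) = 2.44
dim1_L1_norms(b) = [2.84, 0.72]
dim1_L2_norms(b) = [2.09, 0.6]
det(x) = 1.21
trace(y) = 0.01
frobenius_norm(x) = 2.06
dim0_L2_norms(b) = [1.84, 1.16]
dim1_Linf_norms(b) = [1.84, 0.59]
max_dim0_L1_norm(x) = 2.25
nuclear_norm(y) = 1.02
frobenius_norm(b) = 2.18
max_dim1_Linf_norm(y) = 0.53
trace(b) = 2.43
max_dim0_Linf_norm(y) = 0.53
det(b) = 0.96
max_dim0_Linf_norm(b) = 1.84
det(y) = -0.26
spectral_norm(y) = 0.53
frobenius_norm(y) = 0.72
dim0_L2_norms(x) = [1.92, 0.72]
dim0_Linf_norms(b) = [1.84, 1.0]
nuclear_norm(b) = 2.58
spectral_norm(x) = 1.96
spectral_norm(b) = 2.13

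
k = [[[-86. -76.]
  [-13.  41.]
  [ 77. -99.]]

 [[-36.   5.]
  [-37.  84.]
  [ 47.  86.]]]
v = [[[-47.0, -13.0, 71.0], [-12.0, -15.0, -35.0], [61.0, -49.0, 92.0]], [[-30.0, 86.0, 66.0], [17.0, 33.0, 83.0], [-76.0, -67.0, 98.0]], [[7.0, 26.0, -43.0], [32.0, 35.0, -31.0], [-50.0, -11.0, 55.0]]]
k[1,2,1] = 86.0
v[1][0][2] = 66.0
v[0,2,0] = 61.0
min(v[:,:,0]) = -76.0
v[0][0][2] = 71.0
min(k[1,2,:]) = 47.0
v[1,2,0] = -76.0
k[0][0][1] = -76.0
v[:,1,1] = [-15.0, 33.0, 35.0]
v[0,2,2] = 92.0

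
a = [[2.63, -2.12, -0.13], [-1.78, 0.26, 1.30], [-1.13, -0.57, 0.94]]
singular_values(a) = [3.91, 1.87, 0.27]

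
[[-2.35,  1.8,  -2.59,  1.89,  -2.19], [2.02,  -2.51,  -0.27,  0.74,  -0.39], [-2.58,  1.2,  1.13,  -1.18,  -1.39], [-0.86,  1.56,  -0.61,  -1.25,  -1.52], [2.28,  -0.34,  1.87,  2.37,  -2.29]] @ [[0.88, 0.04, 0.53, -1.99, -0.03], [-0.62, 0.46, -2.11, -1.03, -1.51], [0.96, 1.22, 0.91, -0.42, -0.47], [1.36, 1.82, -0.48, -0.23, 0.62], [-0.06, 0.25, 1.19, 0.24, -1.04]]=[[-2.97,  0.47,  -10.91,  2.95,  2.02], [4.1,  -0.15,  5.30,  -1.58,  4.72], [-3.45,  -0.67,  -3.96,  3.36,  -1.55], [-3.92,  -2.72,  -5.51,  0.28,  -1.24], [7.37,  5.96,  -0.24,  -6.07,  3.42]]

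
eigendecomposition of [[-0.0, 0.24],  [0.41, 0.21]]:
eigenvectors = [[-0.73,-0.48], [0.69,-0.88]]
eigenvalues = [-0.23, 0.44]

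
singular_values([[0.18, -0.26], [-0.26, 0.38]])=[0.56, 0.0]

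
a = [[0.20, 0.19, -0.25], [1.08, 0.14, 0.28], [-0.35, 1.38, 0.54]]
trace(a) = 0.88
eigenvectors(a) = [[0.31+0.00j,(0.23-0.2j),(0.23+0.2j)], [-0.61+0.00j,(-0.12-0.25j),-0.12+0.25j], [(0.73+0j),(-0.91+0j),(-0.91-0j)]]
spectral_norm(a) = 1.52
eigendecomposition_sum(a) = [[-0.23-0.00j, 0.17-0.00j, (-0.08+0j)],[(0.44+0j), (-0.34+0j), 0.16-0.00j],[(-0.53-0j), 0.41-0.00j, (-0.19+0j)]] + [[0.21+0.30j, (0.01+0.26j), (-0.08+0.09j)], [(0.32-0.12j), (0.24+0.05j), (0.06+0.1j)], [0.09-1.10j, 0.49-0.61j, 0.37-0.04j]] + [[0.21-0.30j, 0.01-0.26j, (-0.08-0.09j)],[(0.32+0.12j), (0.24-0.05j), (0.06-0.1j)],[(0.09+1.1j), (0.49+0.61j), (0.37+0.04j)]]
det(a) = -0.58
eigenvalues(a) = [(-0.75+0j), (0.82+0.31j), (0.82-0.31j)]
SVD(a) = [[0.02,  -0.15,  0.99], [-0.03,  -0.99,  -0.15], [1.0,  -0.02,  -0.03]] @ diag([1.5234205136043435, 1.1356381063593093, 0.3331906813134477]) @ [[-0.25, 0.91, 0.35], [-0.96, -0.18, -0.22], [0.14, 0.39, -0.91]]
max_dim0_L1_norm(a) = 1.71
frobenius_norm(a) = 1.93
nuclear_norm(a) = 2.99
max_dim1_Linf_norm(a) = 1.38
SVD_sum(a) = [[-0.01, 0.03, 0.01], [0.01, -0.04, -0.01], [-0.37, 1.38, 0.53]] + [[0.16,  0.03,  0.04], [1.08,  0.20,  0.25], [0.03,  0.0,  0.01]] + [[0.05,0.13,-0.3],[-0.01,-0.02,0.05],[-0.00,-0.00,0.01]]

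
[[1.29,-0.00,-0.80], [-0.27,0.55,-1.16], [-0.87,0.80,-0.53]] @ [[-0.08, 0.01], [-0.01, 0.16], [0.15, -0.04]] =[[-0.22, 0.04], [-0.16, 0.13], [-0.02, 0.14]]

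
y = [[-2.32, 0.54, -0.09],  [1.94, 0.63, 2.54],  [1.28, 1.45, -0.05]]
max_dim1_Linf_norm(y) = 2.54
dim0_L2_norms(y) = [3.28, 1.67, 2.54]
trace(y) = -1.74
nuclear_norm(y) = 7.11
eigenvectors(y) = [[0.09, 0.90, -0.48], [0.84, -0.34, -0.44], [0.53, -0.27, 0.76]]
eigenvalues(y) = [2.44, -2.5, -1.68]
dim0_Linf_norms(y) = [2.32, 1.45, 2.54]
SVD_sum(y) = [[-1.50, -0.36, -1.0],  [2.52, 0.6, 1.68],  [1.06, 0.25, 0.71]] + [[-0.81, 0.35, 1.09], [-0.58, 0.25, 0.79], [0.24, -0.10, -0.32]] + [[-0.01, 0.54, -0.18],  [0.0, -0.22, 0.07],  [-0.02, 1.30, -0.44]]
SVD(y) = [[-0.48, -0.79, 0.38], [0.81, -0.57, -0.16], [0.34, 0.23, 0.91]] @ diag([3.821007647590375, 1.7801000695076004, 1.506235140871073]) @ [[0.82,0.19,0.54], [0.58,-0.25,-0.78], [-0.01,0.95,-0.32]]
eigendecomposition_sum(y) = [[0.10, 0.15, 0.14], [0.97, 1.43, 1.43], [0.61, 0.91, 0.91]] + [[-2.46, 0.90, -1.03], [0.93, -0.34, 0.39], [0.74, -0.27, 0.31]] + [[0.05, -0.51, 0.79], [0.04, -0.46, 0.72], [-0.07, 0.81, -1.26]]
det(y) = 10.25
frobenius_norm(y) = 4.48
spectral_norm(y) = 3.82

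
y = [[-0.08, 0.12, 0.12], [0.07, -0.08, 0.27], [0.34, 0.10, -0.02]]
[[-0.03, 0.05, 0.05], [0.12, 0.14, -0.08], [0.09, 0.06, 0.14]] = y@[[0.35, 0.19, 0.19], [-0.27, 0.09, 0.7], [0.26, 0.49, -0.15]]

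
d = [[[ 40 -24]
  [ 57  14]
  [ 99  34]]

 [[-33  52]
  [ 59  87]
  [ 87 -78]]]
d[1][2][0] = 87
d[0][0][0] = 40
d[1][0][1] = 52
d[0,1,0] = 57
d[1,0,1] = 52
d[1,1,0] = 59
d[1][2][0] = 87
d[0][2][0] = 99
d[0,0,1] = -24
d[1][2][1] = -78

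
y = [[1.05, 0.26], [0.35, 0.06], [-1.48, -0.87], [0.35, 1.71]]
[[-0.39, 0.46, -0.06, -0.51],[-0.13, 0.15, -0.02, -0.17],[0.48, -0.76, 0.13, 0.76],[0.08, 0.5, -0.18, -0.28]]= y @ [[-0.40,  0.39,  -0.03,  -0.47], [0.13,  0.21,  -0.1,  -0.07]]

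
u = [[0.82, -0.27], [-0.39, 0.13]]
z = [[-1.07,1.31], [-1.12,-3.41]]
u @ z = [[-0.57, 1.99], [0.27, -0.95]]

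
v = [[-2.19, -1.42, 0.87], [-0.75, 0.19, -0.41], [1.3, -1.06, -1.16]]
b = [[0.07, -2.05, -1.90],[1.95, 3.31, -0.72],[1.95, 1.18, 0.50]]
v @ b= [[-1.23,0.82,5.62], [-0.48,1.68,1.08], [-4.24,-7.54,-2.29]]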